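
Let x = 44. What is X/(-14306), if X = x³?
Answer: -42592/7153 ≈ -5.9544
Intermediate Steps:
X = 85184 (X = 44³ = 85184)
X/(-14306) = 85184/(-14306) = 85184*(-1/14306) = -42592/7153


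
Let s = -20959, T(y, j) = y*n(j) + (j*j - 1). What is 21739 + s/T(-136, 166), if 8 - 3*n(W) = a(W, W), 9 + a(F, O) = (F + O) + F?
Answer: 3219069982/148081 ≈ 21739.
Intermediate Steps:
a(F, O) = -9 + O + 2*F (a(F, O) = -9 + ((F + O) + F) = -9 + (O + 2*F) = -9 + O + 2*F)
n(W) = 17/3 - W (n(W) = 8/3 - (-9 + W + 2*W)/3 = 8/3 - (-9 + 3*W)/3 = 8/3 + (3 - W) = 17/3 - W)
T(y, j) = -1 + j² + y*(17/3 - j) (T(y, j) = y*(17/3 - j) + (j*j - 1) = y*(17/3 - j) + (j² - 1) = y*(17/3 - j) + (-1 + j²) = -1 + j² + y*(17/3 - j))
21739 + s/T(-136, 166) = 21739 - 20959/(-1 + 166² + (17/3)*(-136) - 1*166*(-136)) = 21739 - 20959/(-1 + 27556 - 2312/3 + 22576) = 21739 - 20959/148081/3 = 21739 - 20959*3/148081 = 21739 - 62877/148081 = 3219069982/148081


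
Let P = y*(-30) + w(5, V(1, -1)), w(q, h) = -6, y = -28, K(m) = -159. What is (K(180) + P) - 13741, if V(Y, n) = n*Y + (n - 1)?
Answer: -13066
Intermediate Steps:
V(Y, n) = -1 + n + Y*n (V(Y, n) = Y*n + (-1 + n) = -1 + n + Y*n)
P = 834 (P = -28*(-30) - 6 = 840 - 6 = 834)
(K(180) + P) - 13741 = (-159 + 834) - 13741 = 675 - 13741 = -13066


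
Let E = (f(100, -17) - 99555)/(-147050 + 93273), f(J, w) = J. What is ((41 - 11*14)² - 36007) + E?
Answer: -1249570471/53777 ≈ -23236.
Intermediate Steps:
E = 99455/53777 (E = (100 - 99555)/(-147050 + 93273) = -99455/(-53777) = -99455*(-1/53777) = 99455/53777 ≈ 1.8494)
((41 - 11*14)² - 36007) + E = ((41 - 11*14)² - 36007) + 99455/53777 = ((41 - 154)² - 36007) + 99455/53777 = ((-113)² - 36007) + 99455/53777 = (12769 - 36007) + 99455/53777 = -23238 + 99455/53777 = -1249570471/53777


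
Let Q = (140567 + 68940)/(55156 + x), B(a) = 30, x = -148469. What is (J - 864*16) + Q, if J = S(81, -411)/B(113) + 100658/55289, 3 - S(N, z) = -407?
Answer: -213756660573674/15477547371 ≈ -13811.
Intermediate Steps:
Q = -209507/93313 (Q = (140567 + 68940)/(55156 - 148469) = 209507/(-93313) = 209507*(-1/93313) = -209507/93313 ≈ -2.2452)
S(N, z) = 410 (S(N, z) = 3 - 1*(-407) = 3 + 407 = 410)
J = 2568823/165867 (J = 410/30 + 100658/55289 = 410*(1/30) + 100658*(1/55289) = 41/3 + 100658/55289 = 2568823/165867 ≈ 15.487)
(J - 864*16) + Q = (2568823/165867 - 864*16) - 209507/93313 = (2568823/165867 - 13824) - 209507/93313 = -2290376585/165867 - 209507/93313 = -213756660573674/15477547371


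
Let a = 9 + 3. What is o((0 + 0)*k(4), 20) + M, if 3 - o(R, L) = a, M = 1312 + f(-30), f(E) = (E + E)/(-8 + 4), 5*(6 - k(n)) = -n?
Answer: 1318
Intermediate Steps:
k(n) = 6 + n/5 (k(n) = 6 - (-1)*n/5 = 6 + n/5)
a = 12
f(E) = -E/2 (f(E) = (2*E)/(-4) = (2*E)*(-1/4) = -E/2)
M = 1327 (M = 1312 - 1/2*(-30) = 1312 + 15 = 1327)
o(R, L) = -9 (o(R, L) = 3 - 1*12 = 3 - 12 = -9)
o((0 + 0)*k(4), 20) + M = -9 + 1327 = 1318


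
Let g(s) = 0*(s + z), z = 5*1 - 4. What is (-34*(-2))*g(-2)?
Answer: 0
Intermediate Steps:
z = 1 (z = 5 - 4 = 1)
g(s) = 0 (g(s) = 0*(s + 1) = 0*(1 + s) = 0)
(-34*(-2))*g(-2) = -34*(-2)*0 = 68*0 = 0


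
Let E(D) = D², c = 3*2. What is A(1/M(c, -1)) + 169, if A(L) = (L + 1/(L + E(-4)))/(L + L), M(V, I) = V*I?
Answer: 32169/190 ≈ 169.31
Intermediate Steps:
c = 6
M(V, I) = I*V
A(L) = (L + 1/(16 + L))/(2*L) (A(L) = (L + 1/(L + (-4)²))/(L + L) = (L + 1/(L + 16))/((2*L)) = (L + 1/(16 + L))*(1/(2*L)) = (L + 1/(16 + L))/(2*L))
A(1/M(c, -1)) + 169 = (1 + (1/(-1*6))² + 16/((-1*6)))/(2*(1/(-1*6))*(16 + 1/(-1*6))) + 169 = (1 + (1/(-6))² + 16/(-6))/(2*(1/(-6))*(16 + 1/(-6))) + 169 = (1 + (-⅙)² + 16*(-⅙))/(2*(-⅙)*(16 - ⅙)) + 169 = (½)*(-6)*(1 + 1/36 - 8/3)/(95/6) + 169 = (½)*(-6)*(6/95)*(-59/36) + 169 = 59/190 + 169 = 32169/190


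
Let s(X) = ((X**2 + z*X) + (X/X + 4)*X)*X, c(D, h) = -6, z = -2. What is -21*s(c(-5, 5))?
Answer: 2268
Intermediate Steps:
s(X) = X*(X**2 + 3*X) (s(X) = ((X**2 - 2*X) + (X/X + 4)*X)*X = ((X**2 - 2*X) + (1 + 4)*X)*X = ((X**2 - 2*X) + 5*X)*X = (X**2 + 3*X)*X = X*(X**2 + 3*X))
-21*s(c(-5, 5)) = -21*(-6)**2*(3 - 6) = -756*(-3) = -21*(-108) = 2268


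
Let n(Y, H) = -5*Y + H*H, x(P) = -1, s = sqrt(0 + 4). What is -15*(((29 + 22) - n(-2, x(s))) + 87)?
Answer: -1905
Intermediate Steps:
s = 2 (s = sqrt(4) = 2)
n(Y, H) = H**2 - 5*Y (n(Y, H) = -5*Y + H**2 = H**2 - 5*Y)
-15*(((29 + 22) - n(-2, x(s))) + 87) = -15*(((29 + 22) - ((-1)**2 - 5*(-2))) + 87) = -15*((51 - (1 + 10)) + 87) = -15*((51 - 1*11) + 87) = -15*((51 - 11) + 87) = -15*(40 + 87) = -15*127 = -1905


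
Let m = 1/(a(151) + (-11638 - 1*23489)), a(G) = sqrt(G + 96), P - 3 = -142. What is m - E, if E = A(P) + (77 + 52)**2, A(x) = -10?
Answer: -20521088758669/1233905882 - sqrt(247)/1233905882 ≈ -16631.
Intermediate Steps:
P = -139 (P = 3 - 142 = -139)
a(G) = sqrt(96 + G)
m = 1/(-35127 + sqrt(247)) (m = 1/(sqrt(96 + 151) + (-11638 - 1*23489)) = 1/(sqrt(247) + (-11638 - 23489)) = 1/(sqrt(247) - 35127) = 1/(-35127 + sqrt(247)) ≈ -2.8481e-5)
E = 16631 (E = -10 + (77 + 52)**2 = -10 + 129**2 = -10 + 16641 = 16631)
m - E = (-35127/1233905882 - sqrt(247)/1233905882) - 1*16631 = (-35127/1233905882 - sqrt(247)/1233905882) - 16631 = -20521088758669/1233905882 - sqrt(247)/1233905882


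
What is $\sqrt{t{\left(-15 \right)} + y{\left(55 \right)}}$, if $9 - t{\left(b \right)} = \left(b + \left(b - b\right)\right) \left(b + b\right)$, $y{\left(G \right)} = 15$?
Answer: $i \sqrt{426} \approx 20.64 i$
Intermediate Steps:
$t{\left(b \right)} = 9 - 2 b^{2}$ ($t{\left(b \right)} = 9 - \left(b + \left(b - b\right)\right) \left(b + b\right) = 9 - \left(b + 0\right) 2 b = 9 - b 2 b = 9 - 2 b^{2}$)
$\sqrt{t{\left(-15 \right)} + y{\left(55 \right)}} = \sqrt{\left(9 - 2 \left(-15\right)^{2}\right) + 15} = \sqrt{\left(9 - 450\right) + 15} = \sqrt{-441 + 15} = \sqrt{-426} = i \sqrt{426}$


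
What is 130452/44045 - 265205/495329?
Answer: 52935704483/21816765805 ≈ 2.4264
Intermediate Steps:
130452/44045 - 265205/495329 = 52935704483/21816765805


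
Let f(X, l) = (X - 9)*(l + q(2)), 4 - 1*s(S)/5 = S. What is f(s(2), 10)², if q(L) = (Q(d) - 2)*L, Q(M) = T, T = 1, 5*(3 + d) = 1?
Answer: 64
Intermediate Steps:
d = -14/5 (d = -3 + (⅕)*1 = -3 + ⅕ = -14/5 ≈ -2.8000)
s(S) = 20 - 5*S
Q(M) = 1
q(L) = -L (q(L) = (1 - 2)*L = -L)
f(X, l) = (-9 + X)*(-2 + l) (f(X, l) = (X - 9)*(l - 1*2) = (-9 + X)*(l - 2) = (-9 + X)*(-2 + l))
f(s(2), 10)² = (18 - 9*10 - 2*(20 - 5*2) + (20 - 5*2)*10)² = (18 - 90 - 2*(20 - 10) + (20 - 10)*10)² = (18 - 90 - 2*10 + 10*10)² = (18 - 90 - 20 + 100)² = 8² = 64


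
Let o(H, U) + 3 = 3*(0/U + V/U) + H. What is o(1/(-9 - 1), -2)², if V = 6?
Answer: 14641/100 ≈ 146.41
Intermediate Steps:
o(H, U) = -3 + H + 18/U (o(H, U) = -3 + (3*(0/U + 6/U) + H) = -3 + (3*(0 + 6/U) + H) = -3 + (3*(6/U) + H) = -3 + (18/U + H) = -3 + (H + 18/U) = -3 + H + 18/U)
o(1/(-9 - 1), -2)² = (-3 + 1/(-9 - 1) + 18/(-2))² = (-3 + 1/(-10) + 18*(-½))² = (-3 - ⅒ - 9)² = (-121/10)² = 14641/100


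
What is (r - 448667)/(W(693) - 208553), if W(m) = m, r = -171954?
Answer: 620621/207860 ≈ 2.9858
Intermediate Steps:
(r - 448667)/(W(693) - 208553) = (-171954 - 448667)/(693 - 208553) = -620621/(-207860) = -620621*(-1/207860) = 620621/207860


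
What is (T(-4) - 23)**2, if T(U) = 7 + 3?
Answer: 169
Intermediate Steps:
T(U) = 10
(T(-4) - 23)**2 = (10 - 23)**2 = (-13)**2 = 169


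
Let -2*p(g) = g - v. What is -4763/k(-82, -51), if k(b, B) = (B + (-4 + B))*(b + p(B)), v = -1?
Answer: -4763/6042 ≈ -0.78831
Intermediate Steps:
p(g) = -½ - g/2 (p(g) = -(g - 1*(-1))/2 = -(g + 1)/2 = -(1 + g)/2 = -½ - g/2)
k(b, B) = (-4 + 2*B)*(-½ + b - B/2) (k(b, B) = (B + (-4 + B))*(b + (-½ - B/2)) = (-4 + 2*B)*(-½ + b - B/2))
-4763/k(-82, -51) = -4763/(2 - 51 - 1*(-51)² - 4*(-82) + 2*(-51)*(-82)) = -4763/(2 - 51 - 1*2601 + 328 + 8364) = -4763/(2 - 51 - 2601 + 328 + 8364) = -4763/6042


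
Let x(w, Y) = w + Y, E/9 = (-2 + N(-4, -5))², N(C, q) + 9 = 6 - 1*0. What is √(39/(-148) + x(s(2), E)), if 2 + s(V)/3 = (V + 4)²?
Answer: 9*√22089/74 ≈ 18.076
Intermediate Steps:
N(C, q) = -3 (N(C, q) = -9 + (6 - 1*0) = -9 + (6 + 0) = -9 + 6 = -3)
s(V) = -6 + 3*(4 + V)² (s(V) = -6 + 3*(V + 4)² = -6 + 3*(4 + V)²)
E = 225 (E = 9*(-2 - 3)² = 9*(-5)² = 9*25 = 225)
x(w, Y) = Y + w
√(39/(-148) + x(s(2), E)) = √(39/(-148) + (225 + (-6 + 3*(4 + 2)²))) = √(39*(-1/148) + (225 + (-6 + 3*6²))) = √(-39/148 + (225 + (-6 + 3*36))) = √(-39/148 + (225 + (-6 + 108))) = √(-39/148 + (225 + 102)) = √(-39/148 + 327) = √(48357/148) = 9*√22089/74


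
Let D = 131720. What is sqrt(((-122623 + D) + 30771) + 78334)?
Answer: sqrt(118202) ≈ 343.81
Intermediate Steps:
sqrt(((-122623 + D) + 30771) + 78334) = sqrt(((-122623 + 131720) + 30771) + 78334) = sqrt((9097 + 30771) + 78334) = sqrt(39868 + 78334) = sqrt(118202)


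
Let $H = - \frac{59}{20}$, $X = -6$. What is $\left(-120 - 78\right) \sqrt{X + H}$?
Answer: $- \frac{99 i \sqrt{895}}{5} \approx - 592.35 i$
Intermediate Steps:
$H = - \frac{59}{20}$ ($H = \left(-59\right) \frac{1}{20} = - \frac{59}{20} \approx -2.95$)
$\left(-120 - 78\right) \sqrt{X + H} = \left(-120 - 78\right) \sqrt{-6 - \frac{59}{20}} = - 198 \sqrt{- \frac{179}{20}} = - 198 \frac{i \sqrt{895}}{10} = - \frac{99 i \sqrt{895}}{5}$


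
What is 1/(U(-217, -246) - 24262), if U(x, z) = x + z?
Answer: -1/24725 ≈ -4.0445e-5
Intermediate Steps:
1/(U(-217, -246) - 24262) = 1/((-217 - 246) - 24262) = 1/(-463 - 24262) = 1/(-24725) = -1/24725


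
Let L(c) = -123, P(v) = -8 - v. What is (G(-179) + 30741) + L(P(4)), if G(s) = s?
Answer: 30439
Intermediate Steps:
(G(-179) + 30741) + L(P(4)) = (-179 + 30741) - 123 = 30562 - 123 = 30439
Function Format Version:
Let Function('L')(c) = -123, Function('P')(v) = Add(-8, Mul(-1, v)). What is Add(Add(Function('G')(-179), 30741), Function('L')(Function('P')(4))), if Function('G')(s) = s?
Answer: 30439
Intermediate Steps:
Add(Add(Function('G')(-179), 30741), Function('L')(Function('P')(4))) = Add(Add(-179, 30741), -123) = Add(30562, -123) = 30439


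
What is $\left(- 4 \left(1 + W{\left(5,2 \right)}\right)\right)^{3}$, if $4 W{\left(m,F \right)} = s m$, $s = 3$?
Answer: $-6859$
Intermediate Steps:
$W{\left(m,F \right)} = \frac{3 m}{4}$
$\left(- 4 \left(1 + W{\left(5,2 \right)}\right)\right)^{3} = \left(- 4 \left(1 + \frac{3}{4} \cdot 5\right)\right)^{3} = \left(- 4 \left(1 + \frac{15}{4}\right)\right)^{3} = \left(\left(-4\right) \frac{19}{4}\right)^{3} = \left(-19\right)^{3} = -6859$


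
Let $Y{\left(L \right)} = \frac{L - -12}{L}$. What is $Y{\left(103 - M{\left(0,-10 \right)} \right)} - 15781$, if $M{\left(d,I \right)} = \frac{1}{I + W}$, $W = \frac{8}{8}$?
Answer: $- \frac{3660933}{232} \approx -15780.0$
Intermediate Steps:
$W = 1$ ($W = 8 \cdot \frac{1}{8} = 1$)
$M{\left(d,I \right)} = \frac{1}{1 + I}$ ($M{\left(d,I \right)} = \frac{1}{I + 1} = \frac{1}{1 + I}$)
$Y{\left(L \right)} = \frac{12 + L}{L}$ ($Y{\left(L \right)} = \frac{L + 12}{L} = \frac{12 + L}{L}$)
$Y{\left(103 - M{\left(0,-10 \right)} \right)} - 15781 = \frac{12 + \left(103 - \frac{1}{1 - 10}\right)}{103 - \frac{1}{1 - 10}} - 15781 = \frac{12 + \left(103 - \frac{1}{-9}\right)}{103 - \frac{1}{-9}} - 15781 = \frac{12 + \left(103 - - \frac{1}{9}\right)}{103 - - \frac{1}{9}} - 15781 = \frac{12 + \left(103 + \frac{1}{9}\right)}{103 + \frac{1}{9}} - 15781 = \frac{12 + \frac{928}{9}}{\frac{928}{9}} - 15781 = \frac{9}{928} \cdot \frac{1036}{9} - 15781 = \frac{259}{232} - 15781 = - \frac{3660933}{232}$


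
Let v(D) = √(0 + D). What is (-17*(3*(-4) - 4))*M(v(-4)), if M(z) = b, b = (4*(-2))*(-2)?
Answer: 4352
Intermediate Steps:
v(D) = √D
b = 16 (b = -8*(-2) = 16)
M(z) = 16
(-17*(3*(-4) - 4))*M(v(-4)) = -17*(3*(-4) - 4)*16 = -17*(-12 - 4)*16 = -17*(-16)*16 = 272*16 = 4352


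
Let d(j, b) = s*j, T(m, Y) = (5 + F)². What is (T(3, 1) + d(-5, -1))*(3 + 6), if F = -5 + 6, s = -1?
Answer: 369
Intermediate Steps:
F = 1
T(m, Y) = 36 (T(m, Y) = (5 + 1)² = 6² = 36)
d(j, b) = -j
(T(3, 1) + d(-5, -1))*(3 + 6) = (36 - 1*(-5))*(3 + 6) = (36 + 5)*9 = 41*9 = 369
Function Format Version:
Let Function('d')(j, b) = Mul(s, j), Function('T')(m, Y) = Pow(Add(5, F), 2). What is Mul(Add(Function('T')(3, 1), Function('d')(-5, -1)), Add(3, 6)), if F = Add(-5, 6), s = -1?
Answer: 369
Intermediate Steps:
F = 1
Function('T')(m, Y) = 36 (Function('T')(m, Y) = Pow(Add(5, 1), 2) = Pow(6, 2) = 36)
Function('d')(j, b) = Mul(-1, j)
Mul(Add(Function('T')(3, 1), Function('d')(-5, -1)), Add(3, 6)) = Mul(Add(36, Mul(-1, -5)), Add(3, 6)) = Mul(Add(36, 5), 9) = Mul(41, 9) = 369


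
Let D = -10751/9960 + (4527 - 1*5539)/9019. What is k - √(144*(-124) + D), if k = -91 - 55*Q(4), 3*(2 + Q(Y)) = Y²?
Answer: -823/3 - I*√36023724983571843990/44914620 ≈ -274.33 - 133.63*I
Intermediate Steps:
D = -107042789/89829240 (D = -10751*1/9960 + (4527 - 5539)*(1/9019) = -10751/9960 - 1012*1/9019 = -10751/9960 - 1012/9019 = -107042789/89829240 ≈ -1.1916)
Q(Y) = -2 + Y²/3
k = -823/3 (k = -91 - 55*(-2 + (⅓)*4²) = -91 - 55*(-2 + (⅓)*16) = -91 - 55*(-2 + 16/3) = -91 - 55*10/3 = -91 - 550/3 = -823/3 ≈ -274.33)
k - √(144*(-124) + D) = -823/3 - √(144*(-124) - 107042789/89829240) = -823/3 - √(-17856 - 107042789/89829240) = -823/3 - √(-1604097952229/89829240) = -823/3 - I*√36023724983571843990/44914620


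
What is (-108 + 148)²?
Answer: 1600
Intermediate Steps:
(-108 + 148)² = 40² = 1600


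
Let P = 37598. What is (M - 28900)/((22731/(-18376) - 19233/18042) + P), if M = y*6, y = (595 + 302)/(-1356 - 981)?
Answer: -1244097212277008/1618303631376229 ≈ -0.76877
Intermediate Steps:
y = -299/779 (y = 897/(-2337) = 897*(-1/2337) = -299/779 ≈ -0.38383)
M = -1794/779 (M = -299/779*6 = -1794/779 ≈ -2.3030)
(M - 28900)/((22731/(-18376) - 19233/18042) + P) = (-1794/779 - 28900)/((22731/(-18376) - 19233/18042) + 37598) = -22514894/(779*((22731*(-1/18376) - 19233*1/18042) + 37598)) = -22514894/(779*((-22731/18376 - 6411/6014) + 37598)) = -22514894/(779*(-127256385/55256632 + 37598)) = -22514894/(779*2077411593551/55256632) = -22514894/779*55256632/2077411593551 = -1244097212277008/1618303631376229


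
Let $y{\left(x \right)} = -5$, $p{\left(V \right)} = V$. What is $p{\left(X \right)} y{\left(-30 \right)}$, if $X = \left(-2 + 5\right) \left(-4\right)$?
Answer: $60$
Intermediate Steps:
$X = -12$ ($X = 3 \left(-4\right) = -12$)
$p{\left(X \right)} y{\left(-30 \right)} = \left(-12\right) \left(-5\right) = 60$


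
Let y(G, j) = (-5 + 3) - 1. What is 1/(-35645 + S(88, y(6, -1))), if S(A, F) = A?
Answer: -1/35557 ≈ -2.8124e-5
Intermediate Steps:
y(G, j) = -3 (y(G, j) = -2 - 1 = -3)
1/(-35645 + S(88, y(6, -1))) = 1/(-35645 + 88) = 1/(-35557) = -1/35557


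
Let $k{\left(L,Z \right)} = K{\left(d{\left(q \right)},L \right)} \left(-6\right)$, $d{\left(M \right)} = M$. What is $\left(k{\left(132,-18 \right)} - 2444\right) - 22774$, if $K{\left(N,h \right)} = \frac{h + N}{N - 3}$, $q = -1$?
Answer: $- \frac{50043}{2} \approx -25022.0$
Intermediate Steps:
$K{\left(N,h \right)} = \frac{N + h}{-3 + N}$
$k{\left(L,Z \right)} = - \frac{3}{2} + \frac{3 L}{2}$ ($k{\left(L,Z \right)} = \frac{-1 + L}{-3 - 1} \left(-6\right) = \frac{-1 + L}{-4} \left(-6\right) = - \frac{-1 + L}{4} \left(-6\right) = \left(\frac{1}{4} - \frac{L}{4}\right) \left(-6\right) = - \frac{3}{2} + \frac{3 L}{2}$)
$\left(k{\left(132,-18 \right)} - 2444\right) - 22774 = \left(\left(- \frac{3}{2} + \frac{3}{2} \cdot 132\right) - 2444\right) - 22774 = \left(\left(- \frac{3}{2} + 198\right) - 2444\right) - 22774 = \left(\frac{393}{2} - 2444\right) - 22774 = - \frac{4495}{2} - 22774 = - \frac{50043}{2}$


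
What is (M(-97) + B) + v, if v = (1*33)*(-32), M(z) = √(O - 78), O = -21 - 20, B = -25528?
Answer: -26584 + I*√119 ≈ -26584.0 + 10.909*I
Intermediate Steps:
O = -41
M(z) = I*√119 (M(z) = √(-41 - 78) = √(-119) = I*√119)
v = -1056 (v = 33*(-32) = -1056)
(M(-97) + B) + v = (I*√119 - 25528) - 1056 = (-25528 + I*√119) - 1056 = -26584 + I*√119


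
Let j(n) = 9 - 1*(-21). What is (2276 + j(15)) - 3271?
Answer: -965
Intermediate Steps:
j(n) = 30 (j(n) = 9 + 21 = 30)
(2276 + j(15)) - 3271 = (2276 + 30) - 3271 = 2306 - 3271 = -965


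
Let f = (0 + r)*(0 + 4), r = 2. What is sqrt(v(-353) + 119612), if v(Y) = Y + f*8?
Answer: sqrt(119323) ≈ 345.43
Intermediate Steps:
f = 8 (f = (0 + 2)*(0 + 4) = 2*4 = 8)
v(Y) = 64 + Y (v(Y) = Y + 8*8 = Y + 64 = 64 + Y)
sqrt(v(-353) + 119612) = sqrt((64 - 353) + 119612) = sqrt(-289 + 119612) = sqrt(119323)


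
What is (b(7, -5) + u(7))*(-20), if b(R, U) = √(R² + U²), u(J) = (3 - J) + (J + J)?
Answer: -200 - 20*√74 ≈ -372.05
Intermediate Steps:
u(J) = 3 + J (u(J) = (3 - J) + 2*J = 3 + J)
(b(7, -5) + u(7))*(-20) = (√(7² + (-5)²) + (3 + 7))*(-20) = (√(49 + 25) + 10)*(-20) = (√74 + 10)*(-20) = (10 + √74)*(-20) = -200 - 20*√74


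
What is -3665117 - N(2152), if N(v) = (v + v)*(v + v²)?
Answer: -19945198941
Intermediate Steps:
N(v) = 2*v*(v + v²) (N(v) = (2*v)*(v + v²) = 2*v*(v + v²))
-3665117 - N(2152) = -3665117 - 2*2152²*(1 + 2152) = -3665117 - 2*4631104*2153 = -3665117 - 1*19941533824 = -3665117 - 19941533824 = -19945198941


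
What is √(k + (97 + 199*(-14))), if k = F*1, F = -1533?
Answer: I*√4222 ≈ 64.977*I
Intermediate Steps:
k = -1533 (k = -1533*1 = -1533)
√(k + (97 + 199*(-14))) = √(-1533 + (97 + 199*(-14))) = √(-1533 + (97 - 2786)) = √(-1533 - 2689) = √(-4222) = I*√4222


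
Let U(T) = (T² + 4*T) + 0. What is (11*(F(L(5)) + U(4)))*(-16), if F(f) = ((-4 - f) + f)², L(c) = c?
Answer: -8448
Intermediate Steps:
F(f) = 16 (F(f) = (-4)² = 16)
U(T) = T² + 4*T
(11*(F(L(5)) + U(4)))*(-16) = (11*(16 + 4*(4 + 4)))*(-16) = (11*(16 + 4*8))*(-16) = (11*(16 + 32))*(-16) = (11*48)*(-16) = 528*(-16) = -8448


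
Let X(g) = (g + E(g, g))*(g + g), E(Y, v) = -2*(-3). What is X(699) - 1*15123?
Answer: 970467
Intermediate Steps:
E(Y, v) = 6
X(g) = 2*g*(6 + g) (X(g) = (g + 6)*(g + g) = (6 + g)*(2*g) = 2*g*(6 + g))
X(699) - 1*15123 = 2*699*(6 + 699) - 1*15123 = 2*699*705 - 15123 = 985590 - 15123 = 970467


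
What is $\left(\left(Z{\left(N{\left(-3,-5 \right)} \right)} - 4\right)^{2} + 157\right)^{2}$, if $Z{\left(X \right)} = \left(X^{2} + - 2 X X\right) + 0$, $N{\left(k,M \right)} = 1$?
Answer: $33124$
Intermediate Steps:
$Z{\left(X \right)} = - X^{2}$ ($Z{\left(X \right)} = \left(X^{2} - 2 X^{2}\right) + 0 = - X^{2} + 0 = - X^{2}$)
$\left(\left(Z{\left(N{\left(-3,-5 \right)} \right)} - 4\right)^{2} + 157\right)^{2} = \left(\left(- 1^{2} - 4\right)^{2} + 157\right)^{2} = \left(\left(\left(-1\right) 1 - 4\right)^{2} + 157\right)^{2} = \left(\left(-1 - 4\right)^{2} + 157\right)^{2} = \left(\left(-5\right)^{2} + 157\right)^{2} = \left(25 + 157\right)^{2} = 182^{2} = 33124$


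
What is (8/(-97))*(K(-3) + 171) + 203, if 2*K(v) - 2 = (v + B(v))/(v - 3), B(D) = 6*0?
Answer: 18313/97 ≈ 188.79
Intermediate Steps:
B(D) = 0
K(v) = 1 + v/(2*(-3 + v)) (K(v) = 1 + ((v + 0)/(v - 3))/2 = 1 + (v/(-3 + v))/2 = 1 + v/(2*(-3 + v)))
(8/(-97))*(K(-3) + 171) + 203 = (8/(-97))*(3*(-2 - 3)/(2*(-3 - 3)) + 171) + 203 = (8*(-1/97))*((3/2)*(-5)/(-6) + 171) + 203 = -8*((3/2)*(-1/6)*(-5) + 171)/97 + 203 = -8*(5/4 + 171)/97 + 203 = -8/97*689/4 + 203 = -1378/97 + 203 = 18313/97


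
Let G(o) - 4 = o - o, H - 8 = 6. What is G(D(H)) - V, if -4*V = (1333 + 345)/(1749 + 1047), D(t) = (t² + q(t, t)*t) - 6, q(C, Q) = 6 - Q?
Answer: 23207/5592 ≈ 4.1500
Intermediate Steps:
H = 14 (H = 8 + 6 = 14)
D(t) = -6 + t² + t*(6 - t) (D(t) = (t² + (6 - t)*t) - 6 = (t² + t*(6 - t)) - 6 = -6 + t² + t*(6 - t))
G(o) = 4 (G(o) = 4 + (o - o) = 4 + 0 = 4)
V = -839/5592 (V = -(1333 + 345)/(4*(1749 + 1047)) = -839/(2*2796) = -¼*839/1398 = -839/5592 ≈ -0.15004)
G(D(H)) - V = 4 - 1*(-839/5592) = 4 + 839/5592 = 23207/5592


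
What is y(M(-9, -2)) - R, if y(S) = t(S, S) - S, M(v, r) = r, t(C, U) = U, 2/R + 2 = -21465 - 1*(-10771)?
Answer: 1/5348 ≈ 0.00018699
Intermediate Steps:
R = -1/5348 (R = 2/(-2 + (-21465 - 1*(-10771))) = 2/(-2 + (-21465 + 10771)) = 2/(-2 - 10694) = 2/(-10696) = 2*(-1/10696) = -1/5348 ≈ -0.00018699)
y(S) = 0 (y(S) = S - S = 0)
y(M(-9, -2)) - R = 0 - 1*(-1/5348) = 0 + 1/5348 = 1/5348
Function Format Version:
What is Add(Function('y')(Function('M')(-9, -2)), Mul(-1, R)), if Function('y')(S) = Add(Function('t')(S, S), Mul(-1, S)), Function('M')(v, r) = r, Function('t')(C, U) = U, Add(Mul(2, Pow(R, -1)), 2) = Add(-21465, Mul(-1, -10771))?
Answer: Rational(1, 5348) ≈ 0.00018699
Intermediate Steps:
R = Rational(-1, 5348) (R = Mul(2, Pow(Add(-2, Add(-21465, Mul(-1, -10771))), -1)) = Mul(2, Pow(Add(-2, Add(-21465, 10771)), -1)) = Mul(2, Pow(Add(-2, -10694), -1)) = Mul(2, Pow(-10696, -1)) = Mul(2, Rational(-1, 10696)) = Rational(-1, 5348) ≈ -0.00018699)
Function('y')(S) = 0 (Function('y')(S) = Add(S, Mul(-1, S)) = 0)
Add(Function('y')(Function('M')(-9, -2)), Mul(-1, R)) = Add(0, Mul(-1, Rational(-1, 5348))) = Add(0, Rational(1, 5348)) = Rational(1, 5348)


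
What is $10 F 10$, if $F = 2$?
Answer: $200$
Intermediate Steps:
$10 F 10 = 10 \cdot 2 \cdot 10 = 20 \cdot 10 = 200$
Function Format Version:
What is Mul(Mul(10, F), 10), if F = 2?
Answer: 200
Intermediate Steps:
Mul(Mul(10, F), 10) = Mul(Mul(10, 2), 10) = Mul(20, 10) = 200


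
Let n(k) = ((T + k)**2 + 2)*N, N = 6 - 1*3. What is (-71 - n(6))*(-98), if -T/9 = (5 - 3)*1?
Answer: 49882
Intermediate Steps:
N = 3 (N = 6 - 3 = 3)
T = -18 (T = -9*(5 - 3) = -18 ≈ -18.000)
n(k) = 6 + 3*(-18 + k)**2 (n(k) = ((-18 + k)**2 + 2)*3 = (2 + (-18 + k)**2)*3 = 6 + 3*(-18 + k)**2)
(-71 - n(6))*(-98) = (-71 - (6 + 3*(-18 + 6)**2))*(-98) = (-71 - (6 + 3*(-12)**2))*(-98) = (-71 - (6 + 3*144))*(-98) = (-71 - (6 + 432))*(-98) = (-71 - 1*438)*(-98) = (-71 - 438)*(-98) = -509*(-98) = 49882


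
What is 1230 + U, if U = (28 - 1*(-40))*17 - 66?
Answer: 2320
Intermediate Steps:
U = 1090 (U = (28 + 40)*17 - 66 = 68*17 - 66 = 1156 - 66 = 1090)
1230 + U = 1230 + 1090 = 2320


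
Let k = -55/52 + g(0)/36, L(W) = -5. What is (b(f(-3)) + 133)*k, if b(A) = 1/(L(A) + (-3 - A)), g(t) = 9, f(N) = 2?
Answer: -27909/260 ≈ -107.34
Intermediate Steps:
b(A) = 1/(-8 - A) (b(A) = 1/(-5 + (-3 - A)) = 1/(-8 - A))
k = -21/26 (k = -55/52 + 9/36 = -55*1/52 + 9*(1/36) = -55/52 + 1/4 = -21/26 ≈ -0.80769)
(b(f(-3)) + 133)*k = (-1/(8 + 2) + 133)*(-21/26) = (-1/10 + 133)*(-21/26) = (1329/10)*(-21/26) = -27909/260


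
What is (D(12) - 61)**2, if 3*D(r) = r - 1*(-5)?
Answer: 27556/9 ≈ 3061.8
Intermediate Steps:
D(r) = 5/3 + r/3 (D(r) = (r - 1*(-5))/3 = (r + 5)/3 = (5 + r)/3 = 5/3 + r/3)
(D(12) - 61)**2 = ((5/3 + (1/3)*12) - 61)**2 = ((5/3 + 4) - 61)**2 = (17/3 - 61)**2 = (-166/3)**2 = 27556/9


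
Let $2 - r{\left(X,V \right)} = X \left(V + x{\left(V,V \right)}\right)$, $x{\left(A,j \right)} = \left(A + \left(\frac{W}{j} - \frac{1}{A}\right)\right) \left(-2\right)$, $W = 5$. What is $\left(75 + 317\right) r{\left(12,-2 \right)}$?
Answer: $-27440$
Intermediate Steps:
$x{\left(A,j \right)} = - \frac{10}{j} - 2 A + \frac{2}{A}$ ($x{\left(A,j \right)} = \left(A + \left(\frac{5}{j} - \frac{1}{A}\right)\right) \left(-2\right) = \left(A + \left(- \frac{1}{A} + \frac{5}{j}\right)\right) \left(-2\right) = \left(A - \frac{1}{A} + \frac{5}{j}\right) \left(-2\right) = - \frac{10}{j} - 2 A + \frac{2}{A}$)
$r{\left(X,V \right)} = 2 - X \left(- V - \frac{8}{V}\right)$ ($r{\left(X,V \right)} = 2 - X \left(V - \left(2 V + \frac{8}{V}\right)\right) = 2 - X \left(- V - \frac{8}{V}\right)$)
$\left(75 + 317\right) r{\left(12,-2 \right)} = \left(75 + 317\right) \left(2 - 24 + 8 \cdot 12 \frac{1}{-2}\right) = 392 \left(2 - 24 + 8 \cdot 12 \left(- \frac{1}{2}\right)\right) = 392 \left(2 - 24 - 48\right) = 392 \left(-70\right) = -27440$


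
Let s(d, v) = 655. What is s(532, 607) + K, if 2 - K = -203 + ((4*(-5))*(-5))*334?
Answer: -32540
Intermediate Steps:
K = -33195 (K = 2 - (-203 + ((4*(-5))*(-5))*334) = 2 - (-203 - 20*(-5)*334) = 2 - (-203 + 100*334) = 2 - (-203 + 33400) = 2 - 1*33197 = 2 - 33197 = -33195)
s(532, 607) + K = 655 - 33195 = -32540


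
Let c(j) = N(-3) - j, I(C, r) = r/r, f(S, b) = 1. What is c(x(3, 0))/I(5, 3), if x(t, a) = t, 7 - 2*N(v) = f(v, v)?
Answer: 0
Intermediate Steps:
N(v) = 3 (N(v) = 7/2 - 1/2*1 = 7/2 - 1/2 = 3)
I(C, r) = 1
c(j) = 3 - j
c(x(3, 0))/I(5, 3) = (3 - 1*3)/1 = 1*(3 - 3) = 1*0 = 0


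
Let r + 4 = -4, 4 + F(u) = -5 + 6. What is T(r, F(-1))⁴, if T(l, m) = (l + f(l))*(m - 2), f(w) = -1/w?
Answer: 9845600625/4096 ≈ 2.4037e+6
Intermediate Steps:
F(u) = -3 (F(u) = -4 + (-5 + 6) = -4 + 1 = -3)
r = -8 (r = -4 - 4 = -8)
T(l, m) = (-2 + m)*(l - 1/l) (T(l, m) = (l - 1/l)*(m - 2) = (l - 1/l)*(-2 + m) = (-2 + m)*(l - 1/l))
T(r, F(-1))⁴ = ((2 - 1*(-3) + (-8)²*(-2 - 3))/(-8))⁴ = (-(2 + 3 + 64*(-5))/8)⁴ = (-(2 + 3 - 320)/8)⁴ = (-⅛*(-315))⁴ = (315/8)⁴ = 9845600625/4096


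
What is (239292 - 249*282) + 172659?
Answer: 341733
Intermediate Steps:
(239292 - 249*282) + 172659 = (239292 - 70218) + 172659 = 169074 + 172659 = 341733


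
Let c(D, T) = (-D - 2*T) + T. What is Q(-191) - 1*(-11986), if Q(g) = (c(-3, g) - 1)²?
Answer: 49235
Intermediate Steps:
c(D, T) = -D - T
Q(g) = (2 - g)² (Q(g) = ((-1*(-3) - g) - 1)² = ((3 - g) - 1)² = (2 - g)²)
Q(-191) - 1*(-11986) = (-2 - 191)² - 1*(-11986) = (-193)² + 11986 = 37249 + 11986 = 49235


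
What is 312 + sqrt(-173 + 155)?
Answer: 312 + 3*I*sqrt(2) ≈ 312.0 + 4.2426*I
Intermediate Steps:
312 + sqrt(-173 + 155) = 312 + sqrt(-18) = 312 + 3*I*sqrt(2)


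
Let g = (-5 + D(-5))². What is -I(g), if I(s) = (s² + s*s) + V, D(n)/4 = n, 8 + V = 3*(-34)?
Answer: -781140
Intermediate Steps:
V = -110 (V = -8 + 3*(-34) = -8 - 102 = -110)
D(n) = 4*n
g = 625 (g = (-5 + 4*(-5))² = (-5 - 20)² = (-25)² = 625)
I(s) = -110 + 2*s² (I(s) = (s² + s*s) - 110 = (s² + s²) - 110 = 2*s² - 110 = -110 + 2*s²)
-I(g) = -(-110 + 2*625²) = -(-110 + 2*390625) = -(-110 + 781250) = -1*781140 = -781140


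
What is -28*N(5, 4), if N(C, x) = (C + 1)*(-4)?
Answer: 672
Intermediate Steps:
N(C, x) = -4 - 4*C (N(C, x) = (1 + C)*(-4) = -4 - 4*C)
-28*N(5, 4) = -28*(-4 - 4*5) = -28*(-4 - 20) = -28*(-24) = 672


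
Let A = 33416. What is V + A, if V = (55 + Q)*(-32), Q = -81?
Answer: 34248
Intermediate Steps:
V = 832 (V = (55 - 81)*(-32) = -26*(-32) = 832)
V + A = 832 + 33416 = 34248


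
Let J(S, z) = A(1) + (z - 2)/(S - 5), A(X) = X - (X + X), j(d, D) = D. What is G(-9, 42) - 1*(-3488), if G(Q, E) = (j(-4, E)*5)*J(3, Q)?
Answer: 4433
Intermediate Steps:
A(X) = -X (A(X) = X - 2*X = -X)
J(S, z) = -1 + (-2 + z)/(-5 + S) (J(S, z) = -1*1 + (z - 2)/(S - 5) = -1 + (-2 + z)/(-5 + S))
G(Q, E) = -5*E*Q/2 (G(Q, E) = (E*5)*((3 + Q - 1*3)/(-5 + 3)) = (5*E)*((3 + Q - 3)/(-2)) = (5*E)*(-Q/2) = -5*E*Q/2)
G(-9, 42) - 1*(-3488) = -5/2*42*(-9) - 1*(-3488) = 945 + 3488 = 4433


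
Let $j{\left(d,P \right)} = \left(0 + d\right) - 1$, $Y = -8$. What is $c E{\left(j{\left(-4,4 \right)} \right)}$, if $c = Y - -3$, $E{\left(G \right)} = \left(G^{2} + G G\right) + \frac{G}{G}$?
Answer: $-255$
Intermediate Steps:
$j{\left(d,P \right)} = -1 + d$ ($j{\left(d,P \right)} = d - 1 = -1 + d$)
$E{\left(G \right)} = 1 + 2 G^{2}$ ($E{\left(G \right)} = \left(G^{2} + G^{2}\right) + 1 = 2 G^{2} + 1 = 1 + 2 G^{2}$)
$c = -5$ ($c = -8 - -3 = -8 + 3 = -5$)
$c E{\left(j{\left(-4,4 \right)} \right)} = - 5 \left(1 + 2 \left(-1 - 4\right)^{2}\right) = - 5 \left(1 + 2 \left(-5\right)^{2}\right) = - 5 \left(1 + 2 \cdot 25\right) = - 5 \left(1 + 50\right) = \left(-5\right) 51 = -255$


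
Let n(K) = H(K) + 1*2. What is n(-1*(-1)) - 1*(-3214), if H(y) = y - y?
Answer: 3216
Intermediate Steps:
H(y) = 0
n(K) = 2 (n(K) = 0 + 1*2 = 0 + 2 = 2)
n(-1*(-1)) - 1*(-3214) = 2 - 1*(-3214) = 2 + 3214 = 3216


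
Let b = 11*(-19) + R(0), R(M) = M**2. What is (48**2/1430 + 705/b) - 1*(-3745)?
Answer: 50851888/13585 ≈ 3743.2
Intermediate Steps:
b = -209 (b = 11*(-19) + 0**2 = -209 + 0 = -209)
(48**2/1430 + 705/b) - 1*(-3745) = (48**2/1430 + 705/(-209)) - 1*(-3745) = (2304*(1/1430) + 705*(-1/209)) + 3745 = (1152/715 - 705/209) + 3745 = -23937/13585 + 3745 = 50851888/13585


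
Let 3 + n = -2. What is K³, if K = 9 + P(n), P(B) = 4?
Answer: 2197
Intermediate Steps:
n = -5 (n = -3 - 2 = -5)
K = 13 (K = 9 + 4 = 13)
K³ = 13³ = 2197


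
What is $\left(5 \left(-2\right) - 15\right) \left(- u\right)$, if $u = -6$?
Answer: $-150$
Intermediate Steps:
$\left(5 \left(-2\right) - 15\right) \left(- u\right) = \left(5 \left(-2\right) - 15\right) \left(\left(-1\right) \left(-6\right)\right) = \left(-10 - 15\right) 6 = \left(-25\right) 6 = -150$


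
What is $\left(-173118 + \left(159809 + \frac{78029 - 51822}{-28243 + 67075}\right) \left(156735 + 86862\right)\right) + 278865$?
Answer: $\frac{503900381813873}{12944} \approx 3.8929 \cdot 10^{10}$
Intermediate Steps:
$\left(-173118 + \left(159809 + \frac{78029 - 51822}{-28243 + 67075}\right) \left(156735 + 86862\right)\right) + 278865 = \left(-173118 + \left(159809 + \frac{26207}{38832}\right) 243597\right) + 278865 = \left(-173118 + \frac{6205729295}{38832} \cdot 243597\right) + 278865 = \left(-173118 + \frac{503899013024705}{12944}\right) + 278865 = \frac{503896772185313}{12944} + 278865 = \frac{503900381813873}{12944}$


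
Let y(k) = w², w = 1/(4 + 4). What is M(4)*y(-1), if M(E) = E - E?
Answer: 0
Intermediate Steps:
w = ⅛ (w = 1/8 = ⅛ ≈ 0.12500)
y(k) = 1/64 (y(k) = (⅛)² = 1/64)
M(E) = 0
M(4)*y(-1) = 0*(1/64) = 0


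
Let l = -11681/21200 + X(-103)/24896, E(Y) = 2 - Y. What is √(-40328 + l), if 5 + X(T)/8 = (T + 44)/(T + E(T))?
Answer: 3*I*√761870505897542/412340 ≈ 200.82*I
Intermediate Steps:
X(T) = 136 + 4*T (X(T) = -40 + 8*((T + 44)/(T + (2 - T))) = -40 + 8*((44 + T)/2) = -40 + 8*((44 + T)*(½)) = -40 + 8*(22 + T/2) = -40 + (176 + 4*T) = 136 + 4*T)
l = -2317667/4123400 (l = -11681/21200 + (136 + 4*(-103))/24896 = -11681*1/21200 + (136 - 412)*(1/24896) = -11681/21200 - 276*1/24896 = -11681/21200 - 69/6224 = -2317667/4123400 ≈ -0.56208)
√(-40328 + l) = √(-40328 - 2317667/4123400) = √(-166290792867/4123400) = 3*I*√761870505897542/412340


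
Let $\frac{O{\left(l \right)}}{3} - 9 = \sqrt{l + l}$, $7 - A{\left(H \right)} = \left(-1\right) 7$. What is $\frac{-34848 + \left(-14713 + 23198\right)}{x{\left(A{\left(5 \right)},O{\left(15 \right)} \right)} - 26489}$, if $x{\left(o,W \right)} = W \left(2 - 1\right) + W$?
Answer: $\frac{139381181}{139761629} + \frac{158178 \sqrt{30}}{698808145} \approx 0.99852$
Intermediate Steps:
$A{\left(H \right)} = 14$ ($A{\left(H \right)} = 7 - \left(-1\right) 7 = 7 - -7 = 7 + 7 = 14$)
$O{\left(l \right)} = 27 + 3 \sqrt{2} \sqrt{l}$ ($O{\left(l \right)} = 27 + 3 \sqrt{l + l} = 27 + 3 \sqrt{2 l} = 27 + 3 \sqrt{2} \sqrt{l}$)
$x{\left(o,W \right)} = 2 W$ ($x{\left(o,W \right)} = W \left(2 - 1\right) + W = W 1 + W = W + W = 2 W$)
$\frac{-34848 + \left(-14713 + 23198\right)}{x{\left(A{\left(5 \right)},O{\left(15 \right)} \right)} - 26489} = \frac{-34848 + \left(-14713 + 23198\right)}{2 \left(27 + 3 \sqrt{2} \sqrt{15}\right) - 26489} = \frac{-34848 + 8485}{2 \left(27 + 3 \sqrt{30}\right) - 26489} = - \frac{26363}{\left(54 + 6 \sqrt{30}\right) - 26489} = - \frac{26363}{-26435 + 6 \sqrt{30}}$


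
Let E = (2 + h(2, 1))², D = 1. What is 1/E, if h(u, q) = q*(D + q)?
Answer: 1/16 ≈ 0.062500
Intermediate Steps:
h(u, q) = q*(1 + q)
E = 16 (E = (2 + 1*(1 + 1))² = (2 + 1*2)² = (2 + 2)² = 4² = 16)
1/E = 1/16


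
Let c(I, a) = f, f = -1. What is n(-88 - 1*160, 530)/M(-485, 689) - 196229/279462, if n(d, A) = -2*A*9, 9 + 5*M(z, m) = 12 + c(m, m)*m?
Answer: 6597862153/95855466 ≈ 68.831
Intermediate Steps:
c(I, a) = -1
M(z, m) = 3/5 - m/5 (M(z, m) = -9/5 + (12 - m)/5 = -9/5 + (12/5 - m/5) = 3/5 - m/5)
n(d, A) = -18*A
n(-88 - 1*160, 530)/M(-485, 689) - 196229/279462 = (-18*530)/(3/5 - 1/5*689) - 196229/279462 = -9540/(3/5 - 689/5) - 196229*1/279462 = -9540/(-686/5) - 196229/279462 = -9540*(-5/686) - 196229/279462 = 23850/343 - 196229/279462 = 6597862153/95855466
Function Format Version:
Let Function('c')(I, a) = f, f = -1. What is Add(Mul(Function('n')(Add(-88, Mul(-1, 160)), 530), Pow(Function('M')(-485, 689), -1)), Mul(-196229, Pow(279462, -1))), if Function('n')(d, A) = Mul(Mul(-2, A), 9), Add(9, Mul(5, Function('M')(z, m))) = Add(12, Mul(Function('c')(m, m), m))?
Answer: Rational(6597862153, 95855466) ≈ 68.831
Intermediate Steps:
Function('c')(I, a) = -1
Function('M')(z, m) = Add(Rational(3, 5), Mul(Rational(-1, 5), m)) (Function('M')(z, m) = Add(Rational(-9, 5), Mul(Rational(1, 5), Add(12, Mul(-1, m)))) = Add(Rational(-9, 5), Add(Rational(12, 5), Mul(Rational(-1, 5), m))) = Add(Rational(3, 5), Mul(Rational(-1, 5), m)))
Function('n')(d, A) = Mul(-18, A)
Add(Mul(Function('n')(Add(-88, Mul(-1, 160)), 530), Pow(Function('M')(-485, 689), -1)), Mul(-196229, Pow(279462, -1))) = Add(Mul(Mul(-18, 530), Pow(Add(Rational(3, 5), Mul(Rational(-1, 5), 689)), -1)), Mul(-196229, Pow(279462, -1))) = Add(Mul(-9540, Pow(Add(Rational(3, 5), Rational(-689, 5)), -1)), Mul(-196229, Rational(1, 279462))) = Add(Mul(-9540, Pow(Rational(-686, 5), -1)), Rational(-196229, 279462)) = Add(Mul(-9540, Rational(-5, 686)), Rational(-196229, 279462)) = Add(Rational(23850, 343), Rational(-196229, 279462)) = Rational(6597862153, 95855466)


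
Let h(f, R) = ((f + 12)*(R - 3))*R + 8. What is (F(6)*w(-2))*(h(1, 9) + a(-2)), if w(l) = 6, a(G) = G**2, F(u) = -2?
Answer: -8568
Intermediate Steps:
h(f, R) = 8 + R*(-3 + R)*(12 + f) (h(f, R) = ((12 + f)*(-3 + R))*R + 8 = ((-3 + R)*(12 + f))*R + 8 = R*(-3 + R)*(12 + f) + 8 = 8 + R*(-3 + R)*(12 + f))
(F(6)*w(-2))*(h(1, 9) + a(-2)) = (-2*6)*((8 - 36*9 + 12*9**2 + 1*9**2 - 3*9*1) + (-2)**2) = -12*((8 - 324 + 12*81 + 1*81 - 27) + 4) = -12*((8 - 324 + 972 + 81 - 27) + 4) = -12*(710 + 4) = -12*714 = -8568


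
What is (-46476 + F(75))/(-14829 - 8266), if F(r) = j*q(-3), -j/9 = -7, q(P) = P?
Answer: 9333/4619 ≈ 2.0206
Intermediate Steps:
j = 63 (j = -9*(-7) = 63)
F(r) = -189 (F(r) = 63*(-3) = -189)
(-46476 + F(75))/(-14829 - 8266) = (-46476 - 189)/(-14829 - 8266) = -46665/(-23095) = -46665*(-1/23095) = 9333/4619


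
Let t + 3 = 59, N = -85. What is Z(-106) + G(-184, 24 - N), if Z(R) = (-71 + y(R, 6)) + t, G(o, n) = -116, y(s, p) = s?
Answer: -237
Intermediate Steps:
t = 56 (t = -3 + 59 = 56)
Z(R) = -15 + R (Z(R) = (-71 + R) + 56 = -15 + R)
Z(-106) + G(-184, 24 - N) = (-15 - 106) - 116 = -121 - 116 = -237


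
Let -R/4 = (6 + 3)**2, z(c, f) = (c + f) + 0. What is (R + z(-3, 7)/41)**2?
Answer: 176358400/1681 ≈ 1.0491e+5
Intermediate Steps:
z(c, f) = c + f
R = -324 (R = -4*(6 + 3)**2 = -4*9**2 = -4*81 = -324)
(R + z(-3, 7)/41)**2 = (-324 + (-3 + 7)/41)**2 = (-324 + 4*(1/41))**2 = (-324 + 4/41)**2 = (-13280/41)**2 = 176358400/1681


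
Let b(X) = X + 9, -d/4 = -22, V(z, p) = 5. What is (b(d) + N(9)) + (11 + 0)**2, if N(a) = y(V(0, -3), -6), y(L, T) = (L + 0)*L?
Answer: 243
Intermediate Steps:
d = 88 (d = -4*(-22) = 88)
y(L, T) = L**2 (y(L, T) = L*L = L**2)
N(a) = 25 (N(a) = 5**2 = 25)
b(X) = 9 + X
(b(d) + N(9)) + (11 + 0)**2 = ((9 + 88) + 25) + (11 + 0)**2 = (97 + 25) + 11**2 = 122 + 121 = 243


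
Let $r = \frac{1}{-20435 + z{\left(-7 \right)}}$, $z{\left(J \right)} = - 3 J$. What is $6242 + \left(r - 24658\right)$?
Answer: $- \frac{375944225}{20414} \approx -18416.0$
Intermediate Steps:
$r = - \frac{1}{20414}$ ($r = \frac{1}{-20435 - -21} = \frac{1}{-20435 + 21} = \frac{1}{-20414} = - \frac{1}{20414} \approx -4.8986 \cdot 10^{-5}$)
$6242 + \left(r - 24658\right) = 6242 - \frac{503368413}{20414} = - \frac{375944225}{20414}$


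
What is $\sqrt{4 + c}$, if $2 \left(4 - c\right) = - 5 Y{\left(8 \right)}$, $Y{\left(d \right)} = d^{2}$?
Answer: $2 \sqrt{42} \approx 12.961$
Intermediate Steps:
$c = 164$ ($c = 4 - \frac{\left(-5\right) 8^{2}}{2} = 4 - \frac{\left(-5\right) 64}{2} = 4 - -160 = 4 + 160 = 164$)
$\sqrt{4 + c} = \sqrt{4 + 164} = \sqrt{168} = 2 \sqrt{42}$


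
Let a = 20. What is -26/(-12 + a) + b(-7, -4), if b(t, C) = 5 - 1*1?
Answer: 3/4 ≈ 0.75000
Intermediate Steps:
b(t, C) = 4 (b(t, C) = 5 - 1 = 4)
-26/(-12 + a) + b(-7, -4) = -26/(-12 + 20) + 4 = -26/8 + 4 = (1/8)*(-26) + 4 = -13/4 + 4 = 3/4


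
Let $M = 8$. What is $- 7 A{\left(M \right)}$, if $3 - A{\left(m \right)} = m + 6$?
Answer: $77$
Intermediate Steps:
$A{\left(m \right)} = -3 - m$ ($A{\left(m \right)} = 3 - \left(m + 6\right) = 3 - \left(6 + m\right) = -3 - m$)
$- 7 A{\left(M \right)} = - 7 \left(-3 - 8\right) = \left(-7\right) \left(-11\right) = 77$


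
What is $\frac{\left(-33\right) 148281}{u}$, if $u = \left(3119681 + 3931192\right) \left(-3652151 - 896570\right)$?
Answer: $\frac{1631091}{10690818027811} \approx 1.5257 \cdot 10^{-7}$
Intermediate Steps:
$u = -32072454083433$ ($u = 7050873 \left(-4548721\right) = -32072454083433$)
$\frac{\left(-33\right) 148281}{u} = \frac{\left(-33\right) 148281}{-32072454083433} = \left(-4893273\right) \left(- \frac{1}{32072454083433}\right) = \frac{1631091}{10690818027811}$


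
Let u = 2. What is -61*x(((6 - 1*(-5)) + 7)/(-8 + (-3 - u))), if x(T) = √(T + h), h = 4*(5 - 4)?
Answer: -61*√442/13 ≈ -98.650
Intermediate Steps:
h = 4 (h = 4*1 = 4)
x(T) = √(4 + T) (x(T) = √(T + 4) = √(4 + T))
-61*x(((6 - 1*(-5)) + 7)/(-8 + (-3 - u))) = -61*√(4 + ((6 - 1*(-5)) + 7)/(-8 + (-3 - 1*2))) = -61*√(4 + ((6 + 5) + 7)/(-8 + (-3 - 2))) = -61*√(4 + (11 + 7)/(-8 - 5)) = -61*√(4 + 18/(-13)) = -61*√(4 + 18*(-1/13)) = -61*√(4 - 18/13) = -61*√442/13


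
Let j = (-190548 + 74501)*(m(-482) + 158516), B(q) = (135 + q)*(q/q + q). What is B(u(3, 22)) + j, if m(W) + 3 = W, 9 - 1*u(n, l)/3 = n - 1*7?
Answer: -18339016497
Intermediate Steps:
u(n, l) = 48 - 3*n (u(n, l) = 27 - 3*(n - 1*7) = 27 - 3*(n - 7) = 27 - 3*(-7 + n) = 27 + (21 - 3*n) = 48 - 3*n)
m(W) = -3 + W
B(q) = (1 + q)*(135 + q) (B(q) = (135 + q)*(1 + q) = (1 + q)*(135 + q))
j = -18339023457 (j = (-190548 + 74501)*((-3 - 482) + 158516) = -116047*(-485 + 158516) = -116047*158031 = -18339023457)
B(u(3, 22)) + j = (135 + (48 - 3*3)**2 + 136*(48 - 3*3)) - 18339023457 = (135 + (48 - 9)**2 + 136*(48 - 9)) - 18339023457 = (135 + 39**2 + 136*39) - 18339023457 = (135 + 1521 + 5304) - 18339023457 = 6960 - 18339023457 = -18339016497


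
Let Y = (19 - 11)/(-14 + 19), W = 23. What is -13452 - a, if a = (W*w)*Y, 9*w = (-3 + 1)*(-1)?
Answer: -605708/45 ≈ -13460.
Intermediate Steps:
w = 2/9 (w = ((-3 + 1)*(-1))/9 = (-2*(-1))/9 = (⅑)*2 = 2/9 ≈ 0.22222)
Y = 8/5 ≈ 1.6000
a = 368/45 (a = (23*(2/9))*(8/5) = (46/9)*(8/5) = 368/45 ≈ 8.1778)
-13452 - a = -13452 - 1*368/45 = -13452 - 368/45 = -605708/45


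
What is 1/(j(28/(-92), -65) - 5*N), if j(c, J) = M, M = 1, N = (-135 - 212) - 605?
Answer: 1/4761 ≈ 0.00021004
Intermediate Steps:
N = -952 (N = -347 - 605 = -952)
j(c, J) = 1
1/(j(28/(-92), -65) - 5*N) = 1/(1 - 5*(-952)) = 1/(1 + 4760) = 1/4761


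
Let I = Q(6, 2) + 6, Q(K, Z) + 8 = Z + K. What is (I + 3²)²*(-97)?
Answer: -21825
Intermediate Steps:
Q(K, Z) = -8 + K + Z (Q(K, Z) = -8 + (Z + K) = -8 + (K + Z) = -8 + K + Z)
I = 6 (I = (-8 + 6 + 2) + 6 = 0 + 6 = 6)
(I + 3²)²*(-97) = (6 + 3²)²*(-97) = (6 + 9)²*(-97) = 15²*(-97) = 225*(-97) = -21825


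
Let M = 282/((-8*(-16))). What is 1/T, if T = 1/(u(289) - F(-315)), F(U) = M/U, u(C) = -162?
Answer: -1088593/6720 ≈ -161.99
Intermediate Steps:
M = 141/64 (M = 282/128 = 282*(1/128) = 141/64 ≈ 2.2031)
F(U) = 141/(64*U)
T = -6720/1088593 (T = 1/(-162 - 141/(64*(-315))) = 1/(-162 - 141*(-1)/(64*315)) = 1/(-162 - 1*(-47/6720)) = 1/(-162 + 47/6720) = 1/(-1088593/6720) = -6720/1088593 ≈ -0.0061731)
1/T = 1/(-6720/1088593) = -1088593/6720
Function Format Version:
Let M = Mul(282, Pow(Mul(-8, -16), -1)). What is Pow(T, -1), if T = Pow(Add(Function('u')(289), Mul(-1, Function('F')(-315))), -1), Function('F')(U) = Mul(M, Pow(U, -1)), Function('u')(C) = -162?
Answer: Rational(-1088593, 6720) ≈ -161.99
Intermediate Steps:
M = Rational(141, 64) (M = Mul(282, Pow(128, -1)) = Mul(282, Rational(1, 128)) = Rational(141, 64) ≈ 2.2031)
Function('F')(U) = Mul(Rational(141, 64), Pow(U, -1))
T = Rational(-6720, 1088593) (T = Pow(Add(-162, Mul(-1, Mul(Rational(141, 64), Pow(-315, -1)))), -1) = Pow(Add(-162, Mul(-1, Mul(Rational(141, 64), Rational(-1, 315)))), -1) = Pow(Add(-162, Mul(-1, Rational(-47, 6720))), -1) = Pow(Add(-162, Rational(47, 6720)), -1) = Pow(Rational(-1088593, 6720), -1) = Rational(-6720, 1088593) ≈ -0.0061731)
Pow(T, -1) = Pow(Rational(-6720, 1088593), -1) = Rational(-1088593, 6720)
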